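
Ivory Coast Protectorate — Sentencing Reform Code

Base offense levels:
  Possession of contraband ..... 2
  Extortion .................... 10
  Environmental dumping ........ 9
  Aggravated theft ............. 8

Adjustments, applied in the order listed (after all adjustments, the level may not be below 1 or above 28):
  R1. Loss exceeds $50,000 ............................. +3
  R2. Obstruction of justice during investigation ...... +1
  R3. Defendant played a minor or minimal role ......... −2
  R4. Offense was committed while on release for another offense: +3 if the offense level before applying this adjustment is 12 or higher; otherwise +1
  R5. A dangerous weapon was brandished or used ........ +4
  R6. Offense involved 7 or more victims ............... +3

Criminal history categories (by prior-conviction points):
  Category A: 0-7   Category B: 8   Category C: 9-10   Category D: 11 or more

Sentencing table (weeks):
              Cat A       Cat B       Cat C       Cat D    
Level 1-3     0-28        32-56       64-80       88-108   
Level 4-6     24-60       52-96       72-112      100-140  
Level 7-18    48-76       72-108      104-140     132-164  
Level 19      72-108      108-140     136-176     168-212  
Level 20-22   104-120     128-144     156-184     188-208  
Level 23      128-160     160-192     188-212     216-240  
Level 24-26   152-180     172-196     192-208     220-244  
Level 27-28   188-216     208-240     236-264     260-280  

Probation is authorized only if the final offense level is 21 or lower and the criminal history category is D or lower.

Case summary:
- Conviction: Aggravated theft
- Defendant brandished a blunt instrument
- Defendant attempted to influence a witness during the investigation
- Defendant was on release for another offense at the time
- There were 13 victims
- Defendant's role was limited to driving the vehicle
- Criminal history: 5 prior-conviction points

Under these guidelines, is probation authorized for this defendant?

Yes

Base offense level for aggravated theft: 8.
R1 does not apply.
R2 applies: 8 + 1 = 9.
R3 applies: 9 − 2 = 7.
R4 applies (level before this adjustment is 7 < 12, so +1): 7 + 1 = 8.
R5 applies: 8 + 4 = 12.
R6 applies: 12 + 3 = 15.
Final offense level: 15.
Criminal history: 5 prior points → Category A (0-7).
Level 15 falls in the 7-18 band.
Grid: Level 7-18 × Category A = 48-76 weeks.
Probation check: level 15 ≤ 21 and category A ≤ D → eligible.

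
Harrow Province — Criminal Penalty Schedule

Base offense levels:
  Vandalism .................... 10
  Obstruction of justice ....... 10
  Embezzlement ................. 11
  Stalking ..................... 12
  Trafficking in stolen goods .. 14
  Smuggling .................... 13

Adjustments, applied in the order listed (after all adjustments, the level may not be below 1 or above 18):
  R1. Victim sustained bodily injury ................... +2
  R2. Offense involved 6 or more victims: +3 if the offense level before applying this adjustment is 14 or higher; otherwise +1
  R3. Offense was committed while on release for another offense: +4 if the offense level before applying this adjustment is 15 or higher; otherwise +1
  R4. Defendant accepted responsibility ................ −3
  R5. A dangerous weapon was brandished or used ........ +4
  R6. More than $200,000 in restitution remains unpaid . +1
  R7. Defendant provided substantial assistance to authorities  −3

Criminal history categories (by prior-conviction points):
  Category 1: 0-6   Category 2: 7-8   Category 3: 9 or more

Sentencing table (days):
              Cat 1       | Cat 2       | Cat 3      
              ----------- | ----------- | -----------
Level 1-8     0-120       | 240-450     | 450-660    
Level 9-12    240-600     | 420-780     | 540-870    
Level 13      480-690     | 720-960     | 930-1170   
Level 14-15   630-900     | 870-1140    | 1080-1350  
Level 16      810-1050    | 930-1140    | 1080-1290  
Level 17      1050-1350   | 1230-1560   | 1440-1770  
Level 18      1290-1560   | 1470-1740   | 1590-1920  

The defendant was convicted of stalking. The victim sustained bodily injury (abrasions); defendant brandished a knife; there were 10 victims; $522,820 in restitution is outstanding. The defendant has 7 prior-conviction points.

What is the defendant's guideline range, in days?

1470-1740 days

Base offense level for stalking: 12.
R1 applies: 12 + 2 = 14.
R2 applies (level before this adjustment is 14 ≥ 14, so +3): 14 + 3 = 17.
R3 does not apply.
R4 does not apply.
R5 applies: 17 + 4 = 21.
R6 applies: 21 + 1 = 22.
Level 22 exceeds the maximum of 18; capped at 18.
Final offense level: 18.
Criminal history: 7 prior points → Category 2 (7-8).
Level 18 falls in the 18 band.
Grid: Level 18 × Category 2 = 1470-1740 days.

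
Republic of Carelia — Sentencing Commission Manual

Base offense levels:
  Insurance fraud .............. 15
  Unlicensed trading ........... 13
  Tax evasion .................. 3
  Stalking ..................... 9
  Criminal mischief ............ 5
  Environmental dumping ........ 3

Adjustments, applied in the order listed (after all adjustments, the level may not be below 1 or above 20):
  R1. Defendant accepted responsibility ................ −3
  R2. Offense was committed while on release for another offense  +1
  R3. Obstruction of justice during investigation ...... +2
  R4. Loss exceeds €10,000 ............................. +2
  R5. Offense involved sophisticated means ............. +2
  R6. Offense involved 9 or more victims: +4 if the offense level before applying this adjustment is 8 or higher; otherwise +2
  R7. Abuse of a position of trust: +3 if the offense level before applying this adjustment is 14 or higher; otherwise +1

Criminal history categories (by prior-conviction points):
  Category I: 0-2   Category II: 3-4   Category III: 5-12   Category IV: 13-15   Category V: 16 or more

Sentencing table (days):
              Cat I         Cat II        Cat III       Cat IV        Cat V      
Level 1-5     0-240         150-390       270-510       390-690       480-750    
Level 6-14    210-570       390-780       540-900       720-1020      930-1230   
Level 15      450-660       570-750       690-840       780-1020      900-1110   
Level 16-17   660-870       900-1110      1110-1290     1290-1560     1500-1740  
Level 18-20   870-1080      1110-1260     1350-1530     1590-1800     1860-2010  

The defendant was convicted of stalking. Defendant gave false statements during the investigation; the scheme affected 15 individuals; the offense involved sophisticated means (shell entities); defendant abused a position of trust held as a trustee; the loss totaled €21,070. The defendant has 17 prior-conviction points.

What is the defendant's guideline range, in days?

1860-2010 days

Base offense level for stalking: 9.
R1 does not apply.
R3 applies: 9 + 2 = 11.
R4 applies: 11 + 2 = 13.
R5 applies: 13 + 2 = 15.
R6 applies (level before this adjustment is 15 ≥ 8, so +4): 15 + 4 = 19.
R7 applies (level before this adjustment is 19 ≥ 14, so +3): 19 + 3 = 22.
Level 22 exceeds the maximum of 20; capped at 20.
Final offense level: 20.
Criminal history: 17 prior points → Category V (16+).
Level 20 falls in the 18-20 band.
Grid: Level 18-20 × Category V = 1860-2010 days.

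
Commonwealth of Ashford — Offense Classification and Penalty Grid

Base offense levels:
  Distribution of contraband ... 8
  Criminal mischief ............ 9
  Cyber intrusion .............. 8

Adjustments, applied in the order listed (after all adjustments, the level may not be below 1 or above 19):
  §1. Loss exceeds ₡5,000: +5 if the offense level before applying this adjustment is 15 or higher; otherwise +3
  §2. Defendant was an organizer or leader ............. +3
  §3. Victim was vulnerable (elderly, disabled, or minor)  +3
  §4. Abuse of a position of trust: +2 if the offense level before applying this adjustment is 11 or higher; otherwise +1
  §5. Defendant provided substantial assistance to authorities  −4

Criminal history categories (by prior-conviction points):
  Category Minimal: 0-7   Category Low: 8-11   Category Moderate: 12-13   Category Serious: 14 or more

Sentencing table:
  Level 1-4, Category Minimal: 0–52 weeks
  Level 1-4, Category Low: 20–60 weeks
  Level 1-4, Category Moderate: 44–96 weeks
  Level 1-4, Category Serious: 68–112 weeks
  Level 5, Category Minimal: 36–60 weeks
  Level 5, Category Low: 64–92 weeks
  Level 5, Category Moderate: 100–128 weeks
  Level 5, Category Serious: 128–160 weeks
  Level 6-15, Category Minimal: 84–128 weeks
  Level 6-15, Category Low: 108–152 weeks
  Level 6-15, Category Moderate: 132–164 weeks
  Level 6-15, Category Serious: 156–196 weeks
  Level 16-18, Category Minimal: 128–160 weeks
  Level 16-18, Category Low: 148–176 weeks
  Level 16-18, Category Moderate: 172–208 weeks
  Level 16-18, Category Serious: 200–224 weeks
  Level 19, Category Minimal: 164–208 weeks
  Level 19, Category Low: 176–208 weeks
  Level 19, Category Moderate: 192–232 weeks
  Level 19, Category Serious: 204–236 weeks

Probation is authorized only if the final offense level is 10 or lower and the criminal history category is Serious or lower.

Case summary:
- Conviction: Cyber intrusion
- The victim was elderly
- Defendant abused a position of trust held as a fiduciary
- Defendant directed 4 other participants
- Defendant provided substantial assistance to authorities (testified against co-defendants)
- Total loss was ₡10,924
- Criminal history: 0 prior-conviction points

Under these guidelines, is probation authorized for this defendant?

Base offense level for cyber intrusion: 8.
§1 applies (level before this adjustment is 8 < 15, so +3): 8 + 3 = 11.
§2 applies: 11 + 3 = 14.
§3 applies: 14 + 3 = 17.
§4 applies (level before this adjustment is 17 ≥ 11, so +2): 17 + 2 = 19.
§5 applies: 19 − 4 = 15.
Final offense level: 15.
Criminal history: 0 prior points → Category Minimal (0-7).
Level 15 falls in the 6-15 band.
Grid: Level 6-15 × Category Minimal = 84-128 weeks.
Probation check: level 15 > 10 and category Minimal ≤ Serious → not eligible.

No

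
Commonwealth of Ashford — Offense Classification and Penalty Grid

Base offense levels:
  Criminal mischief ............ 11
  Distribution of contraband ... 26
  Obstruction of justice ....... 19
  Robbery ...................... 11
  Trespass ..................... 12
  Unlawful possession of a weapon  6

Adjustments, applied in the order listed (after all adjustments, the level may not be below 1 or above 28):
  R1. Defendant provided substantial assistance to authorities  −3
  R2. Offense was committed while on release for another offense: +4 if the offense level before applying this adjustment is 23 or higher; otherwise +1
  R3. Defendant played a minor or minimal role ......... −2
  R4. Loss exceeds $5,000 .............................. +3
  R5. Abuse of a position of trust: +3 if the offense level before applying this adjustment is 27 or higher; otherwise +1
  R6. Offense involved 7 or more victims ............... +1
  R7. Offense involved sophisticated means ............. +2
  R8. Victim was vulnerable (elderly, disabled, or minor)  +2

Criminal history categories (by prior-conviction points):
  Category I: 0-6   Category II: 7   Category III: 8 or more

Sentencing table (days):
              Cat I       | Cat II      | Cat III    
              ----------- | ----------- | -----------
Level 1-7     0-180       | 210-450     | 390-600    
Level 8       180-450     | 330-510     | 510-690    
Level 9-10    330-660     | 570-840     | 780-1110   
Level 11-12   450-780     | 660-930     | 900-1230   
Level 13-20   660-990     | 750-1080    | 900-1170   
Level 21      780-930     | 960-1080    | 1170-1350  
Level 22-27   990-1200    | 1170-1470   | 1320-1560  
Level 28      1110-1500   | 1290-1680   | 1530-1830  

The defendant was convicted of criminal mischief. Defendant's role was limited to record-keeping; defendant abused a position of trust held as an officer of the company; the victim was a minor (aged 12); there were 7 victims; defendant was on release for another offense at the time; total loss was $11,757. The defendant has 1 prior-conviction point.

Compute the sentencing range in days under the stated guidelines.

Base offense level for criminal mischief: 11.
R1 does not apply.
R2 applies (level before this adjustment is 11 < 23, so +1): 11 + 1 = 12.
R3 applies: 12 − 2 = 10.
R4 applies: 10 + 3 = 13.
R5 applies (level before this adjustment is 13 < 27, so +1): 13 + 1 = 14.
R6 applies: 14 + 1 = 15.
R7 does not apply.
R8 applies: 15 + 2 = 17.
Final offense level: 17.
Criminal history: 1 prior point → Category I (0-6).
Level 17 falls in the 13-20 band.
Grid: Level 13-20 × Category I = 660-990 days.

660-990 days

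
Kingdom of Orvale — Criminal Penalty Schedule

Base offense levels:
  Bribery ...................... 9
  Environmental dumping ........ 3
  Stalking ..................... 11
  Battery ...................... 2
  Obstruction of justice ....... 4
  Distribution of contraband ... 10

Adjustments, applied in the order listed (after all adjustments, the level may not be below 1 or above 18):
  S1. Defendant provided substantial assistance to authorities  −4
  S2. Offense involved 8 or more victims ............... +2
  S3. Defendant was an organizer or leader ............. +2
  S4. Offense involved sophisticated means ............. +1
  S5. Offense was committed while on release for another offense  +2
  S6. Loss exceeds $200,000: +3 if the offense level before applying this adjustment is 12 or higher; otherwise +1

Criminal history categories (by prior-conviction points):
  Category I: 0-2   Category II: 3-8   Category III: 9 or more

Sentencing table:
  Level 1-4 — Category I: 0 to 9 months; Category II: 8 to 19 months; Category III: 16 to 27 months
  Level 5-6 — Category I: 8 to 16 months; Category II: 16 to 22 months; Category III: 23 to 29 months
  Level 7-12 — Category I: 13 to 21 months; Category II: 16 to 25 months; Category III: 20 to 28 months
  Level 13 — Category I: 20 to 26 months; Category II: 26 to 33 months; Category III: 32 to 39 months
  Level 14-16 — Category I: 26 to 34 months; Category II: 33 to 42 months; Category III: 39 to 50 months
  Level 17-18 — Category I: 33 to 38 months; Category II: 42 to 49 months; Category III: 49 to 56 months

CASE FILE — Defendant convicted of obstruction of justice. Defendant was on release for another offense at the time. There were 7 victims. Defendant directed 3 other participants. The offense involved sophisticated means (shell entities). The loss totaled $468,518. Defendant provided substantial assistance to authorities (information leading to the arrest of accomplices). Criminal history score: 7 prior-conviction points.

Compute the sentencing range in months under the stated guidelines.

16-22 months

Base offense level for obstruction of justice: 4.
S1 applies: 4 − 4 = 0.
S2 does not apply.
S3 applies: 0 + 2 = 2.
S4 applies: 2 + 1 = 3.
S5 applies: 3 + 2 = 5.
S6 applies (level before this adjustment is 5 < 12, so +1): 5 + 1 = 6.
Final offense level: 6.
Criminal history: 7 prior points → Category II (3-8).
Level 6 falls in the 5-6 band.
Grid: Level 5-6 × Category II = 16-22 months.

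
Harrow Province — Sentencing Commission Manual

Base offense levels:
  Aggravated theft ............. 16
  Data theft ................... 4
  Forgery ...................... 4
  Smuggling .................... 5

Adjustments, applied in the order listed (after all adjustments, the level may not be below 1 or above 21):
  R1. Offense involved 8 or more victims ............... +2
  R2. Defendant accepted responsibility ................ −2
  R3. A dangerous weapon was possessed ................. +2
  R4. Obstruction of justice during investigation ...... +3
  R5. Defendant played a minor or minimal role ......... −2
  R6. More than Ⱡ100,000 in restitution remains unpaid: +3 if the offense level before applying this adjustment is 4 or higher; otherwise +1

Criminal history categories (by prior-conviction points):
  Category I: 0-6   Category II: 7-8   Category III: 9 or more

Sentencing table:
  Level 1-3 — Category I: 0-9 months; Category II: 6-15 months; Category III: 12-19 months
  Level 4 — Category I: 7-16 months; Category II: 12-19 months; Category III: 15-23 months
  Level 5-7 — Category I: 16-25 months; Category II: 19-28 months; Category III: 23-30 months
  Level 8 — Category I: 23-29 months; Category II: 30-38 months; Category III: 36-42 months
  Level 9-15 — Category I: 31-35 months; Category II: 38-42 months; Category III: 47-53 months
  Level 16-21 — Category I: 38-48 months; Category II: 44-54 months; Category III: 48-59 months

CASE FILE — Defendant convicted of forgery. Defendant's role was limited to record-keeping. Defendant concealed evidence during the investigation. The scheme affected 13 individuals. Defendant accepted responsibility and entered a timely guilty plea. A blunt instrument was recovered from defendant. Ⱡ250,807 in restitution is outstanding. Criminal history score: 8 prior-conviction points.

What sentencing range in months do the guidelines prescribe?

38-42 months

Base offense level for forgery: 4.
R1 applies: 4 + 2 = 6.
R2 applies: 6 − 2 = 4.
R3 applies: 4 + 2 = 6.
R4 applies: 6 + 3 = 9.
R5 applies: 9 − 2 = 7.
R6 applies (level before this adjustment is 7 ≥ 4, so +3): 7 + 3 = 10.
Final offense level: 10.
Criminal history: 8 prior points → Category II (7-8).
Level 10 falls in the 9-15 band.
Grid: Level 9-15 × Category II = 38-42 months.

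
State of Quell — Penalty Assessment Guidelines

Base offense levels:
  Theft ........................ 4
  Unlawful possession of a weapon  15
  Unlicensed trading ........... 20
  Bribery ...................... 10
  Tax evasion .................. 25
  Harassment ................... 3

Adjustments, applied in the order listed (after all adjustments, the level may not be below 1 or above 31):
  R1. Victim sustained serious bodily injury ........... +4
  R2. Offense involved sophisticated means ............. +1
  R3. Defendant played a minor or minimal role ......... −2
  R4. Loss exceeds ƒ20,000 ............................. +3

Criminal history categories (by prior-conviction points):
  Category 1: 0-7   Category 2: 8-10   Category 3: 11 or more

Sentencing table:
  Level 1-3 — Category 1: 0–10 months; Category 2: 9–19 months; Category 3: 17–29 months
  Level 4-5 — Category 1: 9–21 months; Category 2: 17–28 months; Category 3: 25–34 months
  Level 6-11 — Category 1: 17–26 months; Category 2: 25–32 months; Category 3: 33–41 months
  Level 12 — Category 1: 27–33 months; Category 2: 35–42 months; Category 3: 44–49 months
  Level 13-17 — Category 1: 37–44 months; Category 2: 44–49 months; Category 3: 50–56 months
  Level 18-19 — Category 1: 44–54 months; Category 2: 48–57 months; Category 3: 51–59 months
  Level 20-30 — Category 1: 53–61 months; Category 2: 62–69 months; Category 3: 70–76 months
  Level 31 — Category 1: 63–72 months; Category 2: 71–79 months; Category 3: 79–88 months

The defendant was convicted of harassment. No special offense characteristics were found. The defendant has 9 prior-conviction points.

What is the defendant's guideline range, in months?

Base offense level for harassment: 3.
Final offense level: 3.
Criminal history: 9 prior points → Category 2 (8-10).
Level 3 falls in the 1-3 band.
Grid: Level 1-3 × Category 2 = 9-19 months.

9-19 months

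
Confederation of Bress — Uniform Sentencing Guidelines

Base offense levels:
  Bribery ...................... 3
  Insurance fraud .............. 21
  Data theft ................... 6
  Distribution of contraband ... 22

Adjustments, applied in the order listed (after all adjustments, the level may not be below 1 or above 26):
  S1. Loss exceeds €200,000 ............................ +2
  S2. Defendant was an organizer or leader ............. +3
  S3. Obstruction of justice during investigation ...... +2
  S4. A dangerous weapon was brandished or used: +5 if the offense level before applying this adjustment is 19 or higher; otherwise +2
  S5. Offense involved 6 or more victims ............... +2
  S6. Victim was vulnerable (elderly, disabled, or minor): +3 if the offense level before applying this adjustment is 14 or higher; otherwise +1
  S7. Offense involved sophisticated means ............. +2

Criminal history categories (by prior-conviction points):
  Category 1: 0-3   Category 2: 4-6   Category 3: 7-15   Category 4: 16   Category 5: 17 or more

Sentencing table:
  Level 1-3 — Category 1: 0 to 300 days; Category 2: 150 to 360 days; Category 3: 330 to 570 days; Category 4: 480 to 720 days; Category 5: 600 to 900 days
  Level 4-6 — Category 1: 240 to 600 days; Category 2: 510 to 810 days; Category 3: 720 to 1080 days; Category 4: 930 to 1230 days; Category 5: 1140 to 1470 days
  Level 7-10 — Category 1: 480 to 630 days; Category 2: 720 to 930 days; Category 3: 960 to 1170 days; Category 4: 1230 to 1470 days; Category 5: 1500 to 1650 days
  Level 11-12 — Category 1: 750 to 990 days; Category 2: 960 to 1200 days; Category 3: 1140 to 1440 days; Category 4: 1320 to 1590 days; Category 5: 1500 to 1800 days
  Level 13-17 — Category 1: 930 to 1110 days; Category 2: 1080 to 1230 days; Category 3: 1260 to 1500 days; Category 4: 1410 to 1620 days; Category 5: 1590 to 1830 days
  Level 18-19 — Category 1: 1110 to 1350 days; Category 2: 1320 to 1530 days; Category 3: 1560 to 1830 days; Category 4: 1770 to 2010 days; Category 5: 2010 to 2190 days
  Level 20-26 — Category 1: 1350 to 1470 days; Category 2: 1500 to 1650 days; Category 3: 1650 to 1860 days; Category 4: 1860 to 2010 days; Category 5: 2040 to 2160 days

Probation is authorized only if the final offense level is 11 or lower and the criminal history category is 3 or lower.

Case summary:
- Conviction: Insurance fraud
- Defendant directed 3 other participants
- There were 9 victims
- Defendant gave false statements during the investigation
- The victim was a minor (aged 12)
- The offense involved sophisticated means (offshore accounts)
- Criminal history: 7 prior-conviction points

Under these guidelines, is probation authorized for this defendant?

Base offense level for insurance fraud: 21.
S1 does not apply.
S2 applies: 21 + 3 = 24.
S3 applies: 24 + 2 = 26.
S5 applies: 26 + 2 = 28.
S6 applies (level before this adjustment is 28 ≥ 14, so +3): 28 + 3 = 31.
S7 applies: 31 + 2 = 33.
Level 33 exceeds the maximum of 26; capped at 26.
Final offense level: 26.
Criminal history: 7 prior points → Category 3 (7-15).
Level 26 falls in the 20-26 band.
Grid: Level 20-26 × Category 3 = 1650-1860 days.
Probation check: level 26 > 11 and category 3 ≤ 3 → not eligible.

No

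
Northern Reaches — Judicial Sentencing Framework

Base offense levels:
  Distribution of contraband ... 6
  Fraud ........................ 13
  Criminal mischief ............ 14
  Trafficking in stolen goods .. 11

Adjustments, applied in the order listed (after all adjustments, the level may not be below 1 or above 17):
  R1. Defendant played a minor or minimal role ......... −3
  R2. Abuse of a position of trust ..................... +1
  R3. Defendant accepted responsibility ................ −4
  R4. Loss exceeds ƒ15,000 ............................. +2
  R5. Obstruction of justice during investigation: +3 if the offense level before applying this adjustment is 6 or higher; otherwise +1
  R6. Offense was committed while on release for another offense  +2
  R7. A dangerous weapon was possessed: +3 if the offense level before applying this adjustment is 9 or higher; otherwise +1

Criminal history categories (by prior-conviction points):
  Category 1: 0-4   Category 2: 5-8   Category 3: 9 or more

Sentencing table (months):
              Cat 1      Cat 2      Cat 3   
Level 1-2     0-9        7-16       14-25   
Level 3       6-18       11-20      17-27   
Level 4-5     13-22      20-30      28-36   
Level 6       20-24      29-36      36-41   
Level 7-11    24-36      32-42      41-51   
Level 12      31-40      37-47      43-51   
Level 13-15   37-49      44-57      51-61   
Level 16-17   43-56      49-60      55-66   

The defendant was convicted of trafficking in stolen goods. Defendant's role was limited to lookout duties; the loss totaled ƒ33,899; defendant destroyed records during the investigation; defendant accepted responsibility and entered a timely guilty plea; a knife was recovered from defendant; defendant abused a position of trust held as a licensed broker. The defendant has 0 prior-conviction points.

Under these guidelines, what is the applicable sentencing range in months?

37-49 months

Base offense level for trafficking in stolen goods: 11.
R1 applies: 11 − 3 = 8.
R2 applies: 8 + 1 = 9.
R3 applies: 9 − 4 = 5.
R4 applies: 5 + 2 = 7.
R5 applies (level before this adjustment is 7 ≥ 6, so +3): 7 + 3 = 10.
R6 does not apply.
R7 applies (level before this adjustment is 10 ≥ 9, so +3): 10 + 3 = 13.
Final offense level: 13.
Criminal history: 0 prior points → Category 1 (0-4).
Level 13 falls in the 13-15 band.
Grid: Level 13-15 × Category 1 = 37-49 months.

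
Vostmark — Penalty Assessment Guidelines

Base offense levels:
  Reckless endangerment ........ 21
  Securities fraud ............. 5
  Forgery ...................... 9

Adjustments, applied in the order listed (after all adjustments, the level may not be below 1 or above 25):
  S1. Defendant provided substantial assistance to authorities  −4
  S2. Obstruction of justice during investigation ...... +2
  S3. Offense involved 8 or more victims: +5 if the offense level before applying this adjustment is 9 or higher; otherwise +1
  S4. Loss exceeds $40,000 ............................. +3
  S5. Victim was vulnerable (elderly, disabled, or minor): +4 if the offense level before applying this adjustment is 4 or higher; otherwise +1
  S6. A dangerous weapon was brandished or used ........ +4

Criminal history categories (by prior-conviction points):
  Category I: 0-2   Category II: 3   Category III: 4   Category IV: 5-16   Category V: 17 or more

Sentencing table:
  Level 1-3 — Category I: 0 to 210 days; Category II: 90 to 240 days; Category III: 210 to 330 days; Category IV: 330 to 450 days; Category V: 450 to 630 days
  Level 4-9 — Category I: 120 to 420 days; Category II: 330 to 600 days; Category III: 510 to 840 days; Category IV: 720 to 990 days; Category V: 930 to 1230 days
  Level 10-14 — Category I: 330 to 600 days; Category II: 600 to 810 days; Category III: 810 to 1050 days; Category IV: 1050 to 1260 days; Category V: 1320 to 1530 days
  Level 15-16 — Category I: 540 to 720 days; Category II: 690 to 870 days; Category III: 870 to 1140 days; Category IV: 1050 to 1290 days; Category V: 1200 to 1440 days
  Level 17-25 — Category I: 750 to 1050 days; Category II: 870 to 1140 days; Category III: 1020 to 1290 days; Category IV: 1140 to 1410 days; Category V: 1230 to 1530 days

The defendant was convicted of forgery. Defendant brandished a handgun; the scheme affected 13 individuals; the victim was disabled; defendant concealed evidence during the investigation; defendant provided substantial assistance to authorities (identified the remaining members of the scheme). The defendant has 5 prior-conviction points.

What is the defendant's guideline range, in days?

1050-1290 days

Base offense level for forgery: 9.
S1 applies: 9 − 4 = 5.
S2 applies: 5 + 2 = 7.
S3 applies (level before this adjustment is 7 < 9, so +1): 7 + 1 = 8.
S4 does not apply.
S5 applies (level before this adjustment is 8 ≥ 4, so +4): 8 + 4 = 12.
S6 applies: 12 + 4 = 16.
Final offense level: 16.
Criminal history: 5 prior points → Category IV (5-16).
Level 16 falls in the 15-16 band.
Grid: Level 15-16 × Category IV = 1050-1290 days.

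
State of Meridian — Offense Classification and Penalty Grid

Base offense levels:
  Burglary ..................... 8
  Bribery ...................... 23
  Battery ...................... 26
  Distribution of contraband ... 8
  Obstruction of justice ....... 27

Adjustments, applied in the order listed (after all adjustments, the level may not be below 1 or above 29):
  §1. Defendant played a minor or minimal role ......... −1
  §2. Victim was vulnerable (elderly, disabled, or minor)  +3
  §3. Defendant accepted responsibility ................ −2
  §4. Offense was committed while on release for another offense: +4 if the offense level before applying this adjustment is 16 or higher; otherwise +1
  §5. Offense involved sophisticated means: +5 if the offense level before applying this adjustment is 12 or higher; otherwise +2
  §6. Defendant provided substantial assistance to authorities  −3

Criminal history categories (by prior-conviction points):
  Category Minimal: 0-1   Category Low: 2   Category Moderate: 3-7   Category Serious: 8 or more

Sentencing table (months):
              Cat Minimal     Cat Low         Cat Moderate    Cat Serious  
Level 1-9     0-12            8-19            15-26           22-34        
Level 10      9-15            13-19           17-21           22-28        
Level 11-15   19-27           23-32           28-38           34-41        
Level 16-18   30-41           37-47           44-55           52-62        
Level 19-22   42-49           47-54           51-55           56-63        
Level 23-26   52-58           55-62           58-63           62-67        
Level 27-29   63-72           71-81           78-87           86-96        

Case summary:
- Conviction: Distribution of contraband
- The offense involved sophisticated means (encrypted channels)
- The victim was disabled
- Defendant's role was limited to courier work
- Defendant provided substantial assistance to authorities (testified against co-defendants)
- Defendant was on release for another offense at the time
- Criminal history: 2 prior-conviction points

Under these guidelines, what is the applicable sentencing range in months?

13-19 months

Base offense level for distribution of contraband: 8.
§1 applies: 8 − 1 = 7.
§2 applies: 7 + 3 = 10.
§4 applies (level before this adjustment is 10 < 16, so +1): 10 + 1 = 11.
§5 applies (level before this adjustment is 11 < 12, so +2): 11 + 2 = 13.
§6 applies: 13 − 3 = 10.
Final offense level: 10.
Criminal history: 2 prior points → Category Low (2).
Level 10 falls in the 10 band.
Grid: Level 10 × Category Low = 13-19 months.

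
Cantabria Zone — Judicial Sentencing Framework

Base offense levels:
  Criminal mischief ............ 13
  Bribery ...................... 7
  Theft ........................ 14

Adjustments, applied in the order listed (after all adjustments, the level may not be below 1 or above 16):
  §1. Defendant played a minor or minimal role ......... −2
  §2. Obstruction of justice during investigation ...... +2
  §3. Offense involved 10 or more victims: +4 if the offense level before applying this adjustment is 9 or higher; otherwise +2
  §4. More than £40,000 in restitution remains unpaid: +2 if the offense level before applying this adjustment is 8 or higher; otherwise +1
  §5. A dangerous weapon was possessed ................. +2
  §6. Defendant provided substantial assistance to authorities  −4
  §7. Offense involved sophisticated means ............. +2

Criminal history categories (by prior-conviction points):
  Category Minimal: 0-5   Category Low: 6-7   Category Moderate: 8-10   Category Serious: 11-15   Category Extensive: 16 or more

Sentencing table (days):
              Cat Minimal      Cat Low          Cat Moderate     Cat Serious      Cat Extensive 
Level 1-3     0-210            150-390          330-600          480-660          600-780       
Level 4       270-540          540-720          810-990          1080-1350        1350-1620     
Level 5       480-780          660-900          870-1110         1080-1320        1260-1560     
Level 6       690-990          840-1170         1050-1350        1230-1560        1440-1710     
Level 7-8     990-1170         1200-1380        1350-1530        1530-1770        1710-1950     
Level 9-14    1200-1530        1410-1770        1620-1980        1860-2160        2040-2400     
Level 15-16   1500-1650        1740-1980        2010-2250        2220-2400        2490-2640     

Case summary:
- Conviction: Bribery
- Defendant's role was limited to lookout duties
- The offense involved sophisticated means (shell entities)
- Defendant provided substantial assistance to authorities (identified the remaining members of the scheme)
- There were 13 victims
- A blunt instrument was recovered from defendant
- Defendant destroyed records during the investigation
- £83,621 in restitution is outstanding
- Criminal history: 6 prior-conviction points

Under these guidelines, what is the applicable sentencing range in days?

Base offense level for bribery: 7.
§1 applies: 7 − 2 = 5.
§2 applies: 5 + 2 = 7.
§3 applies (level before this adjustment is 7 < 9, so +2): 7 + 2 = 9.
§4 applies (level before this adjustment is 9 ≥ 8, so +2): 9 + 2 = 11.
§5 applies: 11 + 2 = 13.
§6 applies: 13 − 4 = 9.
§7 applies: 9 + 2 = 11.
Final offense level: 11.
Criminal history: 6 prior points → Category Low (6-7).
Level 11 falls in the 9-14 band.
Grid: Level 9-14 × Category Low = 1410-1770 days.

1410-1770 days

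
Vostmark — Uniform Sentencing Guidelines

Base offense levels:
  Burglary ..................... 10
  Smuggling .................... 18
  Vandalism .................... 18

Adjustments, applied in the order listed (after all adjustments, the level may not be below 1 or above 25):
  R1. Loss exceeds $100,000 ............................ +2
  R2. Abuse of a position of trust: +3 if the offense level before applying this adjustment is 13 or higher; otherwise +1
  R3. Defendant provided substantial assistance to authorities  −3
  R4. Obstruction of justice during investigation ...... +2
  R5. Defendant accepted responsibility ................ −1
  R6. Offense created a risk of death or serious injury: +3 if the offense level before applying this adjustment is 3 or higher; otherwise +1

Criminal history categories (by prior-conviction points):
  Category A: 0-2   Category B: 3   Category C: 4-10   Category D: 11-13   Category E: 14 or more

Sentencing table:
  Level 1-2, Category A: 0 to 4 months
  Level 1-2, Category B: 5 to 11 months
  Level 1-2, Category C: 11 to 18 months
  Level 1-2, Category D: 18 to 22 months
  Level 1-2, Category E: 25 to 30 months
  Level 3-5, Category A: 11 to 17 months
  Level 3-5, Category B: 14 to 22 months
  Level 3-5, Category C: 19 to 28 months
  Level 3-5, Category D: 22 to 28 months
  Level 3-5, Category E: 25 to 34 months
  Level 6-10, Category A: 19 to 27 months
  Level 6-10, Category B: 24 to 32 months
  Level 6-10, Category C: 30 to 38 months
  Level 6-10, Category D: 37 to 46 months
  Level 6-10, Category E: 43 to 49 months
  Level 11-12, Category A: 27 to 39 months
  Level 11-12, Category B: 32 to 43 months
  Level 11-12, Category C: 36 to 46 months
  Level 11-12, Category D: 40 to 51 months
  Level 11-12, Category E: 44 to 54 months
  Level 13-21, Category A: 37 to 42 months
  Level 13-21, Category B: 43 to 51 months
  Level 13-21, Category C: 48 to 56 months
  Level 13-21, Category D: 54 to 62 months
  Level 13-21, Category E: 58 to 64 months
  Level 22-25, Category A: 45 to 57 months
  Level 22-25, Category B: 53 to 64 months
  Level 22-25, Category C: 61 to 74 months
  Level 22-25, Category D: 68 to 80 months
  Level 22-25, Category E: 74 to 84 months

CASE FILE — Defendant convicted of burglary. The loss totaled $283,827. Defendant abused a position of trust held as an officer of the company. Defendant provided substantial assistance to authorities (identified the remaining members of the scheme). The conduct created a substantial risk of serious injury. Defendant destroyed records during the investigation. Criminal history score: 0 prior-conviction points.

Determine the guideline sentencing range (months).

Base offense level for burglary: 10.
R1 applies: 10 + 2 = 12.
R2 applies (level before this adjustment is 12 < 13, so +1): 12 + 1 = 13.
R3 applies: 13 − 3 = 10.
R4 applies: 10 + 2 = 12.
R6 applies (level before this adjustment is 12 ≥ 3, so +3): 12 + 3 = 15.
Final offense level: 15.
Criminal history: 0 prior points → Category A (0-2).
Level 15 falls in the 13-21 band.
Grid: Level 13-21 × Category A = 37-42 months.

37-42 months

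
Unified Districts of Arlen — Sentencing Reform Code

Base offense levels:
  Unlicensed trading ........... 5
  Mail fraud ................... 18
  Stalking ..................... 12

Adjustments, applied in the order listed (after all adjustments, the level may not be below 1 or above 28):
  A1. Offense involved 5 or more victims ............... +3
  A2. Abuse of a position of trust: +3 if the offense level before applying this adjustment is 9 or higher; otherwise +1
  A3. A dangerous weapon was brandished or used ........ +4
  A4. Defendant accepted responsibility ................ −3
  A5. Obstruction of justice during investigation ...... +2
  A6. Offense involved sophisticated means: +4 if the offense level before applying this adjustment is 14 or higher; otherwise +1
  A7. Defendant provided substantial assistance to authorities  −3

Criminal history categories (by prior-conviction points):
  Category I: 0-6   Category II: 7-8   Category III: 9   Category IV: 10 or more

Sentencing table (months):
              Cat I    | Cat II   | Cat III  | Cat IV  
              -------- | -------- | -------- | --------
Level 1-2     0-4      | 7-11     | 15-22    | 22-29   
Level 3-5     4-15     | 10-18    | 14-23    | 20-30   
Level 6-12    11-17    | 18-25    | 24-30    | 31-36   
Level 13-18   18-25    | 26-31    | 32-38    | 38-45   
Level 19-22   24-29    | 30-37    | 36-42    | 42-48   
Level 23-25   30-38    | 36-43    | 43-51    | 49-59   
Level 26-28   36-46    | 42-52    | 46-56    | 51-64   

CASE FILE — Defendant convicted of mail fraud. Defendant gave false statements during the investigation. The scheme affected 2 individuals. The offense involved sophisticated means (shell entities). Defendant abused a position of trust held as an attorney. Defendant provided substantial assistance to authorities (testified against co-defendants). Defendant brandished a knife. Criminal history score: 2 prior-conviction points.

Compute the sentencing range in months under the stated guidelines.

36-46 months

Base offense level for mail fraud: 18.
A2 applies (level before this adjustment is 18 ≥ 9, so +3): 18 + 3 = 21.
A3 applies: 21 + 4 = 25.
A5 applies: 25 + 2 = 27.
A6 applies (level before this adjustment is 27 ≥ 14, so +4): 27 + 4 = 31.
A7 applies: 31 − 3 = 28.
Final offense level: 28.
Criminal history: 2 prior points → Category I (0-6).
Level 28 falls in the 26-28 band.
Grid: Level 26-28 × Category I = 36-46 months.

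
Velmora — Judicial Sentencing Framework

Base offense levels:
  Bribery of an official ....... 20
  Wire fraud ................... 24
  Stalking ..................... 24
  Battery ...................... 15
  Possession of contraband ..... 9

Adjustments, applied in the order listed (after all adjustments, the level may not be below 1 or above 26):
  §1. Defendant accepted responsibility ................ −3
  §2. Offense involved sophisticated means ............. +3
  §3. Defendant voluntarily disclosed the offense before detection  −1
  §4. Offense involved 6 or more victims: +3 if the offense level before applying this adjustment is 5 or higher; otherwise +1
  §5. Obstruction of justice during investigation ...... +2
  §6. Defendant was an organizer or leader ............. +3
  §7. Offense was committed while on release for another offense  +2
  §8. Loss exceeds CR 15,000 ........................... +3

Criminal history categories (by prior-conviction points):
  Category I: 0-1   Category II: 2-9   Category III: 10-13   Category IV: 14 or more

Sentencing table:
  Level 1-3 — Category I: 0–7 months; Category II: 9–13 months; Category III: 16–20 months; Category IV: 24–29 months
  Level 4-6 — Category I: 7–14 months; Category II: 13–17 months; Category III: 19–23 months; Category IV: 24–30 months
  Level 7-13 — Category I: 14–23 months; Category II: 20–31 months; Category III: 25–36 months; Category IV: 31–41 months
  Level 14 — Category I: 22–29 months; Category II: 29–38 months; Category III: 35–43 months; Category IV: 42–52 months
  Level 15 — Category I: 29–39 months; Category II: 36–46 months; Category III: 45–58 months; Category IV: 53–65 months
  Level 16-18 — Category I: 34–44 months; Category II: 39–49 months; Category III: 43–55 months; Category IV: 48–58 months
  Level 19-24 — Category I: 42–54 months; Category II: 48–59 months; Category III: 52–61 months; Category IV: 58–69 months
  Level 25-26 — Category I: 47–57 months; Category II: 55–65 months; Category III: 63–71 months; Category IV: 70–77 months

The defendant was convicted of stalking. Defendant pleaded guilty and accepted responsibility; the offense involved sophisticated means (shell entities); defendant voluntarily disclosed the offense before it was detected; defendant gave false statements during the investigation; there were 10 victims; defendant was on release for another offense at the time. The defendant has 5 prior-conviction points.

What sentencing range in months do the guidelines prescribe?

Base offense level for stalking: 24.
§1 applies: 24 − 3 = 21.
§2 applies: 21 + 3 = 24.
§3 applies: 24 − 1 = 23.
§4 applies (level before this adjustment is 23 ≥ 5, so +3): 23 + 3 = 26.
§5 applies: 26 + 2 = 28.
§6 does not apply.
§7 applies: 28 + 2 = 30.
§8 does not apply.
Level 30 exceeds the maximum of 26; capped at 26.
Final offense level: 26.
Criminal history: 5 prior points → Category II (2-9).
Level 26 falls in the 25-26 band.
Grid: Level 25-26 × Category II = 55-65 months.

55-65 months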